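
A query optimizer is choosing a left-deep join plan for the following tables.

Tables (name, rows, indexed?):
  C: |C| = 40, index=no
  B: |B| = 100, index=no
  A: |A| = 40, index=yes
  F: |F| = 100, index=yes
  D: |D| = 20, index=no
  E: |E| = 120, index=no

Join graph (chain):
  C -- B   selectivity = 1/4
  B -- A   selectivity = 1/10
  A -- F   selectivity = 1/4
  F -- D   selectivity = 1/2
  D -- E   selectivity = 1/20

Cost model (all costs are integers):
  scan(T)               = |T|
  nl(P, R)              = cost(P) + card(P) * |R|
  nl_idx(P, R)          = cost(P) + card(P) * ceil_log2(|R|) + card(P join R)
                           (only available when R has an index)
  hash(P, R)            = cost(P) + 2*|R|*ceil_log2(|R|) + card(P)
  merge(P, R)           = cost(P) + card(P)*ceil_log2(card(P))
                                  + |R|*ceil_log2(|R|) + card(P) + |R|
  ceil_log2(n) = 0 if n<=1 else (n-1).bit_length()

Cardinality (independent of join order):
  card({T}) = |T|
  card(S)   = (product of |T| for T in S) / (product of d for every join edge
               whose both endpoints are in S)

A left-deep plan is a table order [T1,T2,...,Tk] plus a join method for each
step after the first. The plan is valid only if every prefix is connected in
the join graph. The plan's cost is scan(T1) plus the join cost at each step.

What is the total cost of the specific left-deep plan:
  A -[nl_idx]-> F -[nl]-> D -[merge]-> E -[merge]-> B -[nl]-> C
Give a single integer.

25193080

step 1: scan A: cost=40, card=40
step 2: join F via nl_idx
    card(P join F) = 40*100/(4) = 1000
    cost = 40 + 40*7 + 1000 = 1320
step 3: join D via nl
    card(P join D) = 1000*20/(2) = 10000
    cost = 1320 + 1000*20 = 21320
step 4: join E via merge
    card(P join E) = 10000*120/(20) = 60000
    cost = 21320 + 10000*14 + 120*7 + 10000 + 120 = 172280
step 5: join B via merge
    card(P join B) = 60000*100/(10) = 600000
    cost = 172280 + 60000*16 + 100*7 + 60000 + 100 = 1193080
step 6: join C via nl
    card(P join C) = 600000*40/(4) = 6000000
    cost = 1193080 + 600000*40 = 25193080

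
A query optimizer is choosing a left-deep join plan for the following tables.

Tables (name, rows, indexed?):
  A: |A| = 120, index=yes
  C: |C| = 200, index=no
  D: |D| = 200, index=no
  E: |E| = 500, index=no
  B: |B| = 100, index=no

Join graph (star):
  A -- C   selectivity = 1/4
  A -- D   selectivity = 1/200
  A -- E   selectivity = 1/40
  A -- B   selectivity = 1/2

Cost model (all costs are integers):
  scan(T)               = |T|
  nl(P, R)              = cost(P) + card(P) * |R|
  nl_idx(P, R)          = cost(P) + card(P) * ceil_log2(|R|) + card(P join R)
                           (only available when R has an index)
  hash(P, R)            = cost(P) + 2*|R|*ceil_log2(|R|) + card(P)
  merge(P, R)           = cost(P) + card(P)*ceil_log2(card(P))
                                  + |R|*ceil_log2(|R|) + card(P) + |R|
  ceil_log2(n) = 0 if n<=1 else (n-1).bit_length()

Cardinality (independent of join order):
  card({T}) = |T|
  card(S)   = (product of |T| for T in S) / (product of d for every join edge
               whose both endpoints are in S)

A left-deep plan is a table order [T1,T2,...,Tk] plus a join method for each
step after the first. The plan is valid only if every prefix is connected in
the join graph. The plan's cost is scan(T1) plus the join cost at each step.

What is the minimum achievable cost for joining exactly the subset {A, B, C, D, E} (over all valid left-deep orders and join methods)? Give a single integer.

Selinger DP over subsets of {A,B,C,D,E}:
  {A}: scan cost=120, card=120
  {C}: scan cost=200, card=200
  {D}: scan cost=200, card=200
  {E}: scan cost=500, card=500
  {B}: scan cost=100, card=100
  {AC}: card=6000; try (A,hash)→2080, (C,merge)→2880, (A,merge)→2960, (C,hash)→3440, (A,nl_idx)→7600, (C,nl)→24120 …(+1); best=2080 via (A,hash)
  {AD}: card=120; try (A,nl_idx)→1720, (A,hash)→2080, (D,merge)→2880, (A,merge)→2960, (D,hash)→3440, (D,nl)→24120 …(+1); best=1720 via (A,nl_idx)
  {AE}: card=1500; try (A,hash)→2680, (A,nl_idx)→5500, (E,merge)→6080, (A,merge)→6460, (E,hash)→9240, (E,nl)→60120 …(+1); best=2680 via (A,hash)
  {AB}: card=6000; try (B,hash)→1640, (A,merge)→1860, (B,merge)→1880, (A,hash)→1880, (A,nl_idx)→6800, (A,nl)→12100 …(+1); best=1640 via (B,hash)
  {ACD}: card=6000; try (C,merge)→4480, (C,hash)→5040, (D,hash)→11280, (C,nl)→25720, (D,merge)→87880, (D,nl)→1202080; best=4480 via (C,merge)
  {ACE}: card=75000; try (C,hash)→7380, (E,hash)→17080, (C,merge)→22480, (E,merge)→91080, (C,nl)→302680, (E,nl)→3002080; best=7380 via (C,hash)
  {ABC}: card=300000; try (B,hash)→9480, (C,hash)→10840, (B,merge)→86880, (C,merge)→87440, (B,nl)→602080, (C,nl)→1201640; best=9480 via (B,hash)
  {ADE}: card=1500; try (D,hash)→7380, (E,merge)→7680, (E,hash)→10840, (D,merge)→22480, (E,nl)→61720, (D,nl)→302680; best=7380 via (D,hash)
  {ABD}: card=6000; try (B,hash)→3240, (B,merge)→3480, (D,hash)→10840, (B,nl)→13720, (D,merge)→87440, (D,nl)→1201640; best=3240 via (B,hash)
  {ABE}: card=75000; try (B,hash)→5580, (E,hash)→16640, (B,merge)→21480, (E,merge)→90640, (B,nl)→152680, (E,nl)→3001640; best=5580 via (B,hash)
  {ACDE}: card=75000; try (C,hash)→12080, (E,hash)→19480, (C,merge)→27180, (D,hash)→85580, (E,merge)→93480, (C,nl)→307380 …(+3); best=12080 via (C,hash)
  {ABCD}: card=300000; try (B,hash)→11880, (C,hash)→12440, (C,merge)→89040, (B,merge)→89280, (D,hash)→312680, (B,nl)→604480 …(+3); best=11880 via (B,hash)
  {ABCE}: card=3750000; try (C,hash)→83780, (B,hash)→83780, (E,hash)→318480, (C,merge)→1357380, (B,merge)→1358180, (E,merge)→6014480 …(+3); best=83780 via (C,hash)
  {ABDE}: card=75000; try (B,hash)→10280, (E,hash)→18240, (B,merge)→26180, (D,hash)→83780, (E,merge)→92240, (B,nl)→157380 …(+3); best=10280 via (B,hash)
  {ABCDE}: card=3750000; try (C,hash)→88480, (B,hash)→88480, (E,hash)→320880, (C,merge)→1362080, (B,merge)→1362880, (D,hash)→3836980 …(+6); best=88480 via (C,hash)

88480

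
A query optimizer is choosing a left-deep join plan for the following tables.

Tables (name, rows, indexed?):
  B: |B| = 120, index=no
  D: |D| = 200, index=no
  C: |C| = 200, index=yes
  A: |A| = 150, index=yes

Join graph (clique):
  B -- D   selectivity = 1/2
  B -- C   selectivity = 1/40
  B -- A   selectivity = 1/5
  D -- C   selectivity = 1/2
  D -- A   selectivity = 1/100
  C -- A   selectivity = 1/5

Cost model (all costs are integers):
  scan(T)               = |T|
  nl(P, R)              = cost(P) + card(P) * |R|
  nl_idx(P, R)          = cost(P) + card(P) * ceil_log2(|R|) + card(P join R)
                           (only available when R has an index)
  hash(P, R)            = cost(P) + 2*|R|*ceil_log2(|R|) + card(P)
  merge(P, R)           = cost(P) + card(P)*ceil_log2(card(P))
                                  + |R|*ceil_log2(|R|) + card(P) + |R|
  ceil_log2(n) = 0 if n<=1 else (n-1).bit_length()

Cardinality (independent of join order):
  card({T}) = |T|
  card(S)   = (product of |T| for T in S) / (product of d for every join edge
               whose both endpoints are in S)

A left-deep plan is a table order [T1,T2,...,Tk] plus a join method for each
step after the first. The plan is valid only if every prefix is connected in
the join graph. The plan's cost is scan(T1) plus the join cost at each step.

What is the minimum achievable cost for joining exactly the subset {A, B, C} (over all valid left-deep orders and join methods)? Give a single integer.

Selinger DP over subsets of {A,B,C}:
  {B}: scan cost=120, card=120
  {C}: scan cost=200, card=200
  {A}: scan cost=150, card=150
  {BC}: card=600; try (C,nl_idx)→1680, (B,hash)→2080, (C,merge)→2880, (B,merge)→2960, (C,hash)→3440, (C,nl)→24120 …(+1); best=1680 via (C,nl_idx)
  {AB}: card=3600; try (B,hash)→1980, (A,merge)→2430, (B,merge)→2460, (A,hash)→2640, (A,nl_idx)→4680, (A,nl)→18120 …(+1); best=1980 via (B,hash)
  {AC}: card=6000; try (A,hash)→2800, (C,merge)→3300, (A,merge)→3350, (C,hash)→3500, (C,nl_idx)→7350, (A,nl_idx)→7800 …(+2); best=2800 via (A,hash)
  {ABC}: card=3600; try (A,hash)→4680, (C,hash)→8780, (A,merge)→9630, (A,nl_idx)→10080, (B,hash)→10480, (C,nl_idx)→34380 …(+5); best=4680 via (A,hash)

4680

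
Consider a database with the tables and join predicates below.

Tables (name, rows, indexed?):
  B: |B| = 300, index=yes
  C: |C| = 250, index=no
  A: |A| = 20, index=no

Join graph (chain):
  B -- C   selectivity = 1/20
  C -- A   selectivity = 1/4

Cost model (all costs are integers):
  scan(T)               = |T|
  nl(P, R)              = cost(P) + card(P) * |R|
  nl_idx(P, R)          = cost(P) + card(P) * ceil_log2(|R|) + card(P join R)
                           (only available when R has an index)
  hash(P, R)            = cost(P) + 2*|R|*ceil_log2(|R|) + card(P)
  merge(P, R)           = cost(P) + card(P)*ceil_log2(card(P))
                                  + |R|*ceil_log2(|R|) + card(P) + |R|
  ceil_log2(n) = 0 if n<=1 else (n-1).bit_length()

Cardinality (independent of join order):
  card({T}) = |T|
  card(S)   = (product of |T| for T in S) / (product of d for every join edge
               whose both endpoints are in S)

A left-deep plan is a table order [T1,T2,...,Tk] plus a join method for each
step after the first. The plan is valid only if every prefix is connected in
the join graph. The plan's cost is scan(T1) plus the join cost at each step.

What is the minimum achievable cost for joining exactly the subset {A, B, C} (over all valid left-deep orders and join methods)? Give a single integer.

7350

Selinger DP over subsets of {A,B,C}:
  {B}: scan cost=300, card=300
  {C}: scan cost=250, card=250
  {A}: scan cost=20, card=20
  {BC}: card=3750; try (C,hash)→4600, (B,merge)→5500, (C,merge)→5550, (B,hash)→5900, (B,nl_idx)→6250, (B,nl)→75250 …(+1); best=4600 via (C,hash)
  {AC}: card=1250; try (A,hash)→700, (C,merge)→2390, (A,merge)→2620, (C,hash)→4040, (C,nl)→5020, (A,nl)→5250; best=700 via (A,hash)
  {ABC}: card=18750; try (B,hash)→7350, (A,hash)→8550, (B,merge)→18700, (B,nl_idx)→30700, (A,merge)→53470, (A,nl)→79600 …(+1); best=7350 via (B,hash)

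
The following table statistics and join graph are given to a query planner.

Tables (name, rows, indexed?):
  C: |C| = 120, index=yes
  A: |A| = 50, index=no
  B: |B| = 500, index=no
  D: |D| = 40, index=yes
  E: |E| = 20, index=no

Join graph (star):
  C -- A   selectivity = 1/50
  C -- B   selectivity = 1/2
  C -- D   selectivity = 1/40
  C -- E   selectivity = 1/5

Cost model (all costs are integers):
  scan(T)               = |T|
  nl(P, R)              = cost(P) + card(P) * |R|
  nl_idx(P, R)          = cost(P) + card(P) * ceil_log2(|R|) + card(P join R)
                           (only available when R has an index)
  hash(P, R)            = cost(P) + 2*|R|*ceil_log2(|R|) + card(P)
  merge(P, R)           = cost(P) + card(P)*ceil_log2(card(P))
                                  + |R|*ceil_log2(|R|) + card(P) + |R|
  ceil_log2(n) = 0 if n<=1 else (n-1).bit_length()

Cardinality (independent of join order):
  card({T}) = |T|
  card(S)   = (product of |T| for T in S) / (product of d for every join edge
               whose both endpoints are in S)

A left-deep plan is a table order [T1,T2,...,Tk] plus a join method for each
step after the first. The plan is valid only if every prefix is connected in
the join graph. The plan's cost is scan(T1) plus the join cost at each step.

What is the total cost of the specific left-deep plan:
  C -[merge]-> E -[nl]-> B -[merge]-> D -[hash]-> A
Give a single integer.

2522080

step 1: scan C: cost=120, card=120
step 2: join E via merge
    card(P join E) = 120*20/(5) = 480
    cost = 120 + 120*7 + 20*5 + 120 + 20 = 1200
step 3: join B via nl
    card(P join B) = 480*500/(2) = 120000
    cost = 1200 + 480*500 = 241200
step 4: join D via merge
    card(P join D) = 120000*40/(40) = 120000
    cost = 241200 + 120000*17 + 40*6 + 120000 + 40 = 2401480
step 5: join A via hash
    card(P join A) = 120000*50/(50) = 120000
    cost = 2401480 + 2*50*6 + 120000 = 2522080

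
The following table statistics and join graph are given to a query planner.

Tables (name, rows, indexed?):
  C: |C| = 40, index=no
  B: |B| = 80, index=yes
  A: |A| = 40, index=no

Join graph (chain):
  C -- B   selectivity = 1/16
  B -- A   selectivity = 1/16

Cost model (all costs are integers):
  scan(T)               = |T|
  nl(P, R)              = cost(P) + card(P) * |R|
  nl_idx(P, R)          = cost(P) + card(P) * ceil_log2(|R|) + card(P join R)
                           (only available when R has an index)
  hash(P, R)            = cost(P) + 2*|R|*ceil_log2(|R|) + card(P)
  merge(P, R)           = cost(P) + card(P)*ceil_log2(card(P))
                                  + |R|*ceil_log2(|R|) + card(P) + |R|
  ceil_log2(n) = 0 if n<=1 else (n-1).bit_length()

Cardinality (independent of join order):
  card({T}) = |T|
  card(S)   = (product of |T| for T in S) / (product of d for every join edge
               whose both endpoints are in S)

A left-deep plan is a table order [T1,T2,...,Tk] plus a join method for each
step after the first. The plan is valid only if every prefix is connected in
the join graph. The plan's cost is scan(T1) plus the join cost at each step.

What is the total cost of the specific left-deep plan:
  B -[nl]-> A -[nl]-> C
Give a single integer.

11280

step 1: scan B: cost=80, card=80
step 2: join A via nl
    card(P join A) = 80*40/(16) = 200
    cost = 80 + 80*40 = 3280
step 3: join C via nl
    card(P join C) = 200*40/(16) = 500
    cost = 3280 + 200*40 = 11280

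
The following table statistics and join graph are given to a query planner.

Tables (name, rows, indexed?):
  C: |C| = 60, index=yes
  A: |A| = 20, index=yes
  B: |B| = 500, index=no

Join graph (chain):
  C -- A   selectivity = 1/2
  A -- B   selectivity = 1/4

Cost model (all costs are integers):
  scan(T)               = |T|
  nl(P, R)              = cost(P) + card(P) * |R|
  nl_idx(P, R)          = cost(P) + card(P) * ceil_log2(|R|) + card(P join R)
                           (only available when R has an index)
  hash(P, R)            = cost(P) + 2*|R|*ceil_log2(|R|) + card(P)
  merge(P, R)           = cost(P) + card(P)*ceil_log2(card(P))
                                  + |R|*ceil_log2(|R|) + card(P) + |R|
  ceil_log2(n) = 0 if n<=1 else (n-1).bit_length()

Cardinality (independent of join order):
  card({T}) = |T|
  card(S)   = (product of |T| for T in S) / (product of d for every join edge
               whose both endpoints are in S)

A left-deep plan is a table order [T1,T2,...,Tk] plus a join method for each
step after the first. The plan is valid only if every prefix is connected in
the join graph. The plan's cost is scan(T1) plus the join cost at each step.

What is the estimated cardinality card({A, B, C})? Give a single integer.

75000

Tables in S: A(20), B(500), C(60)
Edges inside S: C-A(d=2), A-B(d=4)
numerator = 20 * 500 * 60 = 600000
denominator = 2 * 4 = 8
card(S) = 600000 / 8 = 75000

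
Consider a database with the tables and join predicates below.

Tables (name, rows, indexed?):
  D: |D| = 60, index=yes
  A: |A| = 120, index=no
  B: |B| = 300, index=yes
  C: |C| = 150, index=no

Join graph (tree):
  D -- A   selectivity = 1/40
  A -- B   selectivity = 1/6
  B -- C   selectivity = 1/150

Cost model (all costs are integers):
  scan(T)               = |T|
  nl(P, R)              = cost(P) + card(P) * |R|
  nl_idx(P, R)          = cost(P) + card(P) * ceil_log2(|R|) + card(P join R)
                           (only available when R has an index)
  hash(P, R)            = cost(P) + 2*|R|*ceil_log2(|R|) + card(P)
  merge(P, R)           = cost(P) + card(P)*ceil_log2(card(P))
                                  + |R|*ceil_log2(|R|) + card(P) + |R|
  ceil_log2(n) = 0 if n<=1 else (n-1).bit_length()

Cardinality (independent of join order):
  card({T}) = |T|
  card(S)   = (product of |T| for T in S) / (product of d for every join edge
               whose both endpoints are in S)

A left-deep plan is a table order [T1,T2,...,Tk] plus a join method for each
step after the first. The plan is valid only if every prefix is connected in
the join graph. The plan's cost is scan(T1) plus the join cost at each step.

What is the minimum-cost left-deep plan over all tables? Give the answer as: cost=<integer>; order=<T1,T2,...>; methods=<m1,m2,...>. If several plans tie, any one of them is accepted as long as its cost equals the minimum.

Selinger DP (subsets sized 1..n):
  {D}: scan cost=60, card=60
  {A}: scan cost=120, card=120
  {B}: scan cost=300, card=300
  {C}: scan cost=150, card=150
  {AD}: card=180; try (D,hash)→960, (D,nl_idx)→1020, (A,merge)→1440, (D,merge)→1500, (A,hash)→1800, (A,nl)→7260 …(+1); best=960 via (D,hash)
  {AB}: card=6000; try (A,hash)→2280, (B,merge)→4080, (A,merge)→4260, (B,hash)→5640, (B,nl_idx)→7200, (B,nl)→36120 …(+1); best=2280 via (A,hash)
  {BC}: card=300; try (B,nl_idx)→1800, (C,hash)→3000, (B,merge)→4500, (C,merge)→4650, (B,hash)→5700, (B,nl)→45150 …(+1); best=1800 via (B,nl_idx)
  {ABD}: card=9000; try (B,merge)→5580, (B,hash)→6540, (D,hash)→9000, (B,nl_idx)→11580, (D,nl_idx)→47280, (B,nl)→54960 …(+2); best=5580 via (B,merge)
  {ABC}: card=6000; try (A,hash)→3780, (A,merge)→5760, (C,hash)→10680, (A,nl)→37800, (C,merge)→87630, (C,nl)→902280; best=3780 via (A,hash)
  {ABCD}: card=9000; try (D,hash)→10500, (C,hash)→16980, (D,nl_idx)→48780, (D,merge)→88200, (C,merge)→141930, (D,nl)→363780 …(+1); best=10500 via (D,hash)

cost=10500; order=C,B,A,D; methods=nl_idx,hash,hash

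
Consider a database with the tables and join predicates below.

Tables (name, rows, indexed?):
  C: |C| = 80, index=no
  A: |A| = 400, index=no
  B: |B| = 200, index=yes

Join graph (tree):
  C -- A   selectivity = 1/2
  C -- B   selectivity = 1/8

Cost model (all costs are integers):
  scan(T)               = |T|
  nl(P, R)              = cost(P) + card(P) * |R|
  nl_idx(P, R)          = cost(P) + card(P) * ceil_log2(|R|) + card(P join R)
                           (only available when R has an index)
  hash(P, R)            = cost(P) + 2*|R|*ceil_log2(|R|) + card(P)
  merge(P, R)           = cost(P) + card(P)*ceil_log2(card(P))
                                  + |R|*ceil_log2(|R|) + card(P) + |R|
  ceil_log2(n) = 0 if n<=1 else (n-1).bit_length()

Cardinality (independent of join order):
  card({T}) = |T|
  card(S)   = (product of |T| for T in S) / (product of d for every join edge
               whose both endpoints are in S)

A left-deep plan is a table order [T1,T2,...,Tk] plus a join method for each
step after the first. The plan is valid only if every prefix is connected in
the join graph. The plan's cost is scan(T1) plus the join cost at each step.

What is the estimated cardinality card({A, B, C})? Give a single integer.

400000

Tables in S: A(400), B(200), C(80)
Edges inside S: C-A(d=2), C-B(d=8)
numerator = 400 * 200 * 80 = 6400000
denominator = 2 * 8 = 16
card(S) = 6400000 / 16 = 400000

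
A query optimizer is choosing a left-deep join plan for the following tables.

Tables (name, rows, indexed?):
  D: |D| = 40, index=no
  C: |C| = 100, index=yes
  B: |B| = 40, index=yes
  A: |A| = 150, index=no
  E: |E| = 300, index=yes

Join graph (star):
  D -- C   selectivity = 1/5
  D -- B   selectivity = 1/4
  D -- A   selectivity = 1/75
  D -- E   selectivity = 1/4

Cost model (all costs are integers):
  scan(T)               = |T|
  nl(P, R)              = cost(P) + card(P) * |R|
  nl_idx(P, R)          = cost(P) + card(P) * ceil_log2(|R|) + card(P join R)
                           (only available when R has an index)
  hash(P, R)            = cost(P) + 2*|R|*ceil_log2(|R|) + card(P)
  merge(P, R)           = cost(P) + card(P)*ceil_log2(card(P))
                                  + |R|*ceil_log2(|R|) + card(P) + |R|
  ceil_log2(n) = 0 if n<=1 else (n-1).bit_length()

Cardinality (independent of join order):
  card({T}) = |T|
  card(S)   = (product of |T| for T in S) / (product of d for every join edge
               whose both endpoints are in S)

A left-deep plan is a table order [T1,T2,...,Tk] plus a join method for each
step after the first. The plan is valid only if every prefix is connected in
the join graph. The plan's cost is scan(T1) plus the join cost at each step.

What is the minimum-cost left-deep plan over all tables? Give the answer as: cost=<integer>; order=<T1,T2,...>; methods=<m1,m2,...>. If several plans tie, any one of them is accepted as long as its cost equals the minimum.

Selinger DP (subsets sized 1..n):
  {D}: scan cost=40, card=40
  {C}: scan cost=100, card=100
  {B}: scan cost=40, card=40
  {A}: scan cost=150, card=150
  {E}: scan cost=300, card=300
  {CD}: card=800; try (D,hash)→680, (C,merge)→1120, (C,nl_idx)→1120, (D,merge)→1180, (C,hash)→1480, (C,nl)→4040 …(+1); best=680 via (D,hash)
  {BD}: card=400; try (D,hash)→560, (B,hash)→560, (D,merge)→600, (B,merge)→600, (B,nl_idx)→680, (D,nl)→1640 …(+1); best=560 via (D,hash)
  {AD}: card=80; try (D,hash)→780, (A,merge)→1670, (D,merge)→1780, (A,hash)→2480, (A,nl)→6040, (D,nl)→6150; best=780 via (D,hash)
  {DE}: card=3000; try (D,hash)→1080, (E,merge)→3320, (E,nl_idx)→3400, (D,merge)→3580, (E,hash)→5480, (E,nl)→12040 …(+1); best=1080 via (D,hash)
  {BCD}: card=8000; try (B,hash)→1960, (C,hash)→2360, (C,merge)→5360, (B,merge)→9760, (C,nl_idx)→11360, (B,nl_idx)→13480 …(+2); best=1960 via (B,hash)
  {ACD}: card=1600; try (C,merge)→2220, (C,hash)→2260, (C,nl_idx)→2940, (A,hash)→3880, (C,nl)→8780, (A,merge)→10830 …(+1); best=2220 via (C,merge)
  {CDE}: card=60000; try (C,hash)→5480, (E,hash)→6880, (E,merge)→12480, (C,merge)→40880, (E,nl_idx)→67880, (C,nl_idx)→82080 …(+2); best=5480 via (C,hash)
  {ABD}: card=800; try (B,hash)→1340, (B,merge)→1700, (B,nl_idx)→2060, (A,hash)→3360, (B,nl)→3980, (A,merge)→5910 …(+1); best=1340 via (B,hash)
  {BDE}: card=30000; try (B,hash)→4560, (E,hash)→6360, (E,merge)→7560, (E,nl_idx)→34160, (B,merge)→40360, (B,nl_idx)→49080 …(+2); best=4560 via (B,hash)
  {ADE}: card=6000; try (E,merge)→4420, (E,hash)→6260, (A,hash)→6480, (E,nl_idx)→7500, (E,nl)→24780, (A,merge)→41430 …(+1); best=4420 via (E,merge)
  {ABCD}: card=16000; try (C,hash)→3540, (B,hash)→4300, (C,merge)→10940, (A,hash)→12360, (B,merge)→21700, (C,nl_idx)→22940 …(+5); best=3540 via (C,hash)
  {BCDE}: card=600000; try (E,hash)→15360, (C,hash)→35960, (B,hash)→65960, (E,merge)→116960, (C,merge)→485360, (E,nl_idx)→673960 …(+6); best=15360 via (E,hash)
  {ACDE}: card=120000; try (E,hash)→9220, (C,hash)→11820, (E,merge)→24420, (A,hash)→67880, (C,merge)→89220, (E,nl_idx)→136620 …(+5); best=9220 via (E,hash)
  {ABDE}: card=60000; try (E,hash)→7540, (B,hash)→10900, (E,merge)→13140, (A,hash)→36960, (E,nl_idx)→68540, (B,merge)→88700 …(+5); best=7540 via (E,hash)
  {ABCDE}: card=1200000; try (E,hash)→24940, (C,hash)→68940, (B,hash)→129700, (E,merge)→246540, (A,hash)→617760, (C,merge)→1028340 …(+9); best=24940 via (E,hash)

cost=24940; order=A,D,B,C,E; methods=hash,hash,hash,hash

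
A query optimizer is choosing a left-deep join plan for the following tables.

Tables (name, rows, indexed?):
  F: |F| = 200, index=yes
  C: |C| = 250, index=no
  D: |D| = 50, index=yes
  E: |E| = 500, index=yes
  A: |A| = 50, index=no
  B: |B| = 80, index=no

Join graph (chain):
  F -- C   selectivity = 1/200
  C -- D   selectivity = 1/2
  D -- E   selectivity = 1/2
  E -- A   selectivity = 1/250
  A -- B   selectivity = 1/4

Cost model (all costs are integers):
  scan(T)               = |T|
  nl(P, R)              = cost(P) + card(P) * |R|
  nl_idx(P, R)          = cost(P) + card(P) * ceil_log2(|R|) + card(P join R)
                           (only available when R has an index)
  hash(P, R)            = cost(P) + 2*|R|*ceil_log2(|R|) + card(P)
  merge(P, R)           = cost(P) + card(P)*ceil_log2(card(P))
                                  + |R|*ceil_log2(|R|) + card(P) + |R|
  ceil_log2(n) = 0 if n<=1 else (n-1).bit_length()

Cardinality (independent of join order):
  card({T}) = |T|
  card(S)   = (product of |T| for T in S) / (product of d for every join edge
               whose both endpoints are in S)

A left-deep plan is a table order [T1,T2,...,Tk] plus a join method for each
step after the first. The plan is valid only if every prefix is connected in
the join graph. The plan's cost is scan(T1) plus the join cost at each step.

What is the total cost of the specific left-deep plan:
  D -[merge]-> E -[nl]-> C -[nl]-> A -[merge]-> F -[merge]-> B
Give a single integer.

93757840

step 1: scan D: cost=50, card=50
step 2: join E via merge
    card(P join E) = 50*500/(2) = 12500
    cost = 50 + 50*6 + 500*9 + 50 + 500 = 5400
step 3: join C via nl
    card(P join C) = 12500*250/(2) = 1562500
    cost = 5400 + 12500*250 = 3130400
step 4: join A via nl
    card(P join A) = 1562500*50/(250) = 312500
    cost = 3130400 + 1562500*50 = 81255400
step 5: join F via merge
    card(P join F) = 312500*200/(200) = 312500
    cost = 81255400 + 312500*19 + 200*8 + 312500 + 200 = 87507200
step 6: join B via merge
    card(P join B) = 312500*80/(4) = 6250000
    cost = 87507200 + 312500*19 + 80*7 + 312500 + 80 = 93757840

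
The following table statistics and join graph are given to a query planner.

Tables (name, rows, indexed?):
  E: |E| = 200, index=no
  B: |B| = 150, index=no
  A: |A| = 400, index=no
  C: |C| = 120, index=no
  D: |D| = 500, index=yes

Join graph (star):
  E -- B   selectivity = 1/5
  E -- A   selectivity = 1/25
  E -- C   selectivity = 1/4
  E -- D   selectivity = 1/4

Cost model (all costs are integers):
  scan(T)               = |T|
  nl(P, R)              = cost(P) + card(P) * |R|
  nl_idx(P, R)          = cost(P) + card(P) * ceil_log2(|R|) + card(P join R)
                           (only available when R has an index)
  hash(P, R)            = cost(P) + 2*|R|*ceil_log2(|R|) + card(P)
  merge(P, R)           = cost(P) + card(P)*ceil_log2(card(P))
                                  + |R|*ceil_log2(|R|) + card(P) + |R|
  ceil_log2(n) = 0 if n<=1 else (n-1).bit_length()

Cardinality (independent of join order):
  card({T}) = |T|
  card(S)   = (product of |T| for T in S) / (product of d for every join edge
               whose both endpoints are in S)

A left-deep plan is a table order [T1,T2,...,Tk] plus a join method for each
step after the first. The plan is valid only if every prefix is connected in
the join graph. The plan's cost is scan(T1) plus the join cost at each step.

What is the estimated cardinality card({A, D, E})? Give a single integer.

Tables in S: A(400), D(500), E(200)
Edges inside S: E-A(d=25), E-D(d=4)
numerator = 400 * 500 * 200 = 40000000
denominator = 25 * 4 = 100
card(S) = 40000000 / 100 = 400000

400000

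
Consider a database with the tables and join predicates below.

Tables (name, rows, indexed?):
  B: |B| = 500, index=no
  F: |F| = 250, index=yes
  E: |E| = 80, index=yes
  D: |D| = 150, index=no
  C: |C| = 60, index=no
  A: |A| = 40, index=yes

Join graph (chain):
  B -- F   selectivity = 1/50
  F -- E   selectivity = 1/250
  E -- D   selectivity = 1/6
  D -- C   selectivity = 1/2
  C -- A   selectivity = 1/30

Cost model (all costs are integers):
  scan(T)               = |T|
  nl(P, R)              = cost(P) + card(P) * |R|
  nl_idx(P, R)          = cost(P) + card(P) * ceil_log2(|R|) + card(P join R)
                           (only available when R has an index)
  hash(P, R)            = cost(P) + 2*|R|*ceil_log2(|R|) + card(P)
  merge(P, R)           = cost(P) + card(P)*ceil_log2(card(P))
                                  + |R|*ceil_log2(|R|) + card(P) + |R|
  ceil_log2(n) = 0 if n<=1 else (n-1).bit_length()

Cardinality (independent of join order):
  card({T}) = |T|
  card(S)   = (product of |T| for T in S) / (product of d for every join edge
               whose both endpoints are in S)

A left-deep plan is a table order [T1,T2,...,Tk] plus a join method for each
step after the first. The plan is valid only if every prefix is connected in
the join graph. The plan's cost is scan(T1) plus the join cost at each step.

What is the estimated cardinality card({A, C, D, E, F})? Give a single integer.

80000

Tables in S: A(40), C(60), D(150), E(80), F(250)
Edges inside S: F-E(d=250), E-D(d=6), D-C(d=2), C-A(d=30)
numerator = 40 * 60 * 150 * 80 * 250 = 7200000000
denominator = 250 * 6 * 2 * 30 = 90000
card(S) = 7200000000 / 90000 = 80000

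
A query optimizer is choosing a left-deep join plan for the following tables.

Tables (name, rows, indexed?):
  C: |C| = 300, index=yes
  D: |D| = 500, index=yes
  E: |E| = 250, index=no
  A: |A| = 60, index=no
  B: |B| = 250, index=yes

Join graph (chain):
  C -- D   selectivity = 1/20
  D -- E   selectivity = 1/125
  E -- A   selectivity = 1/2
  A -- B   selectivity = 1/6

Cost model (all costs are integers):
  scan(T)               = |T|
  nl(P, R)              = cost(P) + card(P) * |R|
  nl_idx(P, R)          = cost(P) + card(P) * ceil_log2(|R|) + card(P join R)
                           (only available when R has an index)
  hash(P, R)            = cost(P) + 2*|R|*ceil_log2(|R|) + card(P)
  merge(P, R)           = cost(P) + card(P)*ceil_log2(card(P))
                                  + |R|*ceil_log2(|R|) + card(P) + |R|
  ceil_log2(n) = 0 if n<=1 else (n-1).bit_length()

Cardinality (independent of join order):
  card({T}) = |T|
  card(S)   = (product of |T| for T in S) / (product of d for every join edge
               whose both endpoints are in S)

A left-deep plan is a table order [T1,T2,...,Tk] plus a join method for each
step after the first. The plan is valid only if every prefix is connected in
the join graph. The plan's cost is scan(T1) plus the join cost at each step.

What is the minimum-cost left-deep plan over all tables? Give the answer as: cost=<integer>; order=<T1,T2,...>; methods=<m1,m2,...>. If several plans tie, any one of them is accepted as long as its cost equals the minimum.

cost=479620; order=E,D,C,A,B; methods=nl_idx,hash,hash,hash

Selinger DP (subsets sized 1..n):
  {C}: scan cost=300, card=300
  {D}: scan cost=500, card=500
  {E}: scan cost=250, card=250
  {A}: scan cost=60, card=60
  {B}: scan cost=250, card=250
  {CD}: card=7500; try (C,hash)→6400, (D,merge)→8300, (C,merge)→8500, (D,hash)→9600, (D,nl_idx)→10500, (C,nl_idx)→12500 …(+2); best=6400 via (C,hash)
  {DE}: card=1000; try (D,nl_idx)→3500, (E,hash)→5000, (D,merge)→7500, (E,merge)→7750, (D,hash)→9500, (D,nl)→125250 …(+1); best=3500 via (D,nl_idx)
  {AE}: card=7500; try (A,hash)→1220, (E,merge)→2730, (A,merge)→2920, (E,hash)→4120, (E,nl)→15060, (A,nl)→15250; best=1220 via (A,hash)
  {AB}: card=2500; try (A,hash)→1220, (B,merge)→2730, (A,merge)→2920, (B,nl_idx)→3040, (B,hash)→4120, (B,nl)→15060 …(+1); best=1220 via (A,hash)
  {CDE}: card=15000; try (C,hash)→9900, (C,merge)→17500, (E,hash)→17900, (C,nl_idx)→27500, (E,merge)→113650, (C,nl)→303500 …(+1); best=9900 via (C,hash)
  {ADE}: card=30000; try (A,hash)→5220, (A,merge)→14920, (D,hash)→17720, (A,nl)→63500, (D,nl_idx)→98720, (D,merge)→111220 …(+1); best=5220 via (A,hash)
  {ABE}: card=312500; try (E,hash)→7720, (B,hash)→12720, (E,merge)→35970, (B,merge)→108470, (B,nl_idx)→373720, (E,nl)→626220 …(+1); best=7720 via (E,hash)
  {ACDE}: card=450000; try (A,hash)→25620, (C,hash)→40620, (A,merge)→235320, (C,merge)→488220, (C,nl_idx)→725220, (A,nl)→909900 …(+1); best=25620 via (A,hash)
  {ABDE}: card=1250000; try (B,hash)→39220, (D,hash)→329220, (B,merge)→487470, (B,nl_idx)→1495220, (D,nl_idx)→4070220, (D,merge)→6262720 …(+2); best=39220 via (B,hash)
  {ABCDE}: card=18750000; try (B,hash)→479620, (C,hash)→1294620, (B,merge)→9027870, (B,nl_idx)→22375620, (C,merge)→27542220, (C,nl_idx)→30039220 …(+2); best=479620 via (B,hash)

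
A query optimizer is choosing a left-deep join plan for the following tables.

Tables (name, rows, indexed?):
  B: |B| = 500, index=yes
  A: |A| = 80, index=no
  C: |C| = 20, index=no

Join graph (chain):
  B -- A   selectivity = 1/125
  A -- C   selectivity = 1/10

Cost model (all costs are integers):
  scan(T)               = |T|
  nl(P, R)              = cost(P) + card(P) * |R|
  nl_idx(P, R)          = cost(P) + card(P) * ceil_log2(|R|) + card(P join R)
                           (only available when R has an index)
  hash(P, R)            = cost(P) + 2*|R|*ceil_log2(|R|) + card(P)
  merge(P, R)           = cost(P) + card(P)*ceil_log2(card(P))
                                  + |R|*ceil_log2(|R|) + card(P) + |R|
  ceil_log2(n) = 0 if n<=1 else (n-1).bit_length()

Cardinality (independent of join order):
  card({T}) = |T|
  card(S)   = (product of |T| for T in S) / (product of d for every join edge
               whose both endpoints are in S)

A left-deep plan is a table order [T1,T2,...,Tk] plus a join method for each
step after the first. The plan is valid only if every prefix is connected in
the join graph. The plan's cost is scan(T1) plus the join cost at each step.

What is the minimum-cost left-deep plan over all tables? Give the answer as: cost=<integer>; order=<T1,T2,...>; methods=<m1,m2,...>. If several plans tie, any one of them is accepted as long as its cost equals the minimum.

Selinger DP (subsets sized 1..n):
  {B}: scan cost=500, card=500
  {A}: scan cost=80, card=80
  {C}: scan cost=20, card=20
  {AB}: card=320; try (B,nl_idx)→1120, (A,hash)→2120, (B,merge)→5720, (A,merge)→6140, (B,hash)→9160, (B,nl)→40080 …(+1); best=1120 via (B,nl_idx)
  {AC}: card=160; try (C,hash)→360, (A,merge)→780, (C,merge)→840, (A,hash)→1160, (A,nl)→1620, (C,nl)→1680; best=360 via (C,hash)
  {ABC}: card=640; try (C,hash)→1640, (B,nl_idx)→2440, (C,merge)→4440, (B,merge)→6800, (C,nl)→7520, (B,hash)→9520 …(+1); best=1640 via (C,hash)

cost=1640; order=A,B,C; methods=nl_idx,hash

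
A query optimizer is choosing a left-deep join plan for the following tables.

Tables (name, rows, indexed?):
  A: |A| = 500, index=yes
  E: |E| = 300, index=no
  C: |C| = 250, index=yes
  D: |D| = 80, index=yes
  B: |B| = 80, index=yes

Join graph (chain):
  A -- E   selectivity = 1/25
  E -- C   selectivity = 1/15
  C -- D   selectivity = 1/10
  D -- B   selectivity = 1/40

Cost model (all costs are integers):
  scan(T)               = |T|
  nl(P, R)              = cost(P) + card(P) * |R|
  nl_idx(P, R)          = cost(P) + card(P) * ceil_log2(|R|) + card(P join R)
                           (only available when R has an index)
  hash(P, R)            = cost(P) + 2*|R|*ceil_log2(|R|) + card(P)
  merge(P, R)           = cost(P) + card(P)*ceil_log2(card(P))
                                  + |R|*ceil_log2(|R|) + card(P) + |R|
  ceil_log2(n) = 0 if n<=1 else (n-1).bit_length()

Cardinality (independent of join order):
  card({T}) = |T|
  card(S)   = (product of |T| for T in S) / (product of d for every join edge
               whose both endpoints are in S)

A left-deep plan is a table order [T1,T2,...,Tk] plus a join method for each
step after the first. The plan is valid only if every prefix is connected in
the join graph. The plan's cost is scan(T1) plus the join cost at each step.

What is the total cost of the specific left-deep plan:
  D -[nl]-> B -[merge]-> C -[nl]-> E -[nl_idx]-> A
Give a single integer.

step 1: scan D: cost=80, card=80
step 2: join B via nl
    card(P join B) = 80*80/(40) = 160
    cost = 80 + 80*80 = 6480
step 3: join C via merge
    card(P join C) = 160*250/(10) = 4000
    cost = 6480 + 160*8 + 250*8 + 160 + 250 = 10170
step 4: join E via nl
    card(P join E) = 4000*300/(15) = 80000
    cost = 10170 + 4000*300 = 1210170
step 5: join A via nl_idx
    card(P join A) = 80000*500/(25) = 1600000
    cost = 1210170 + 80000*9 + 1600000 = 3530170

3530170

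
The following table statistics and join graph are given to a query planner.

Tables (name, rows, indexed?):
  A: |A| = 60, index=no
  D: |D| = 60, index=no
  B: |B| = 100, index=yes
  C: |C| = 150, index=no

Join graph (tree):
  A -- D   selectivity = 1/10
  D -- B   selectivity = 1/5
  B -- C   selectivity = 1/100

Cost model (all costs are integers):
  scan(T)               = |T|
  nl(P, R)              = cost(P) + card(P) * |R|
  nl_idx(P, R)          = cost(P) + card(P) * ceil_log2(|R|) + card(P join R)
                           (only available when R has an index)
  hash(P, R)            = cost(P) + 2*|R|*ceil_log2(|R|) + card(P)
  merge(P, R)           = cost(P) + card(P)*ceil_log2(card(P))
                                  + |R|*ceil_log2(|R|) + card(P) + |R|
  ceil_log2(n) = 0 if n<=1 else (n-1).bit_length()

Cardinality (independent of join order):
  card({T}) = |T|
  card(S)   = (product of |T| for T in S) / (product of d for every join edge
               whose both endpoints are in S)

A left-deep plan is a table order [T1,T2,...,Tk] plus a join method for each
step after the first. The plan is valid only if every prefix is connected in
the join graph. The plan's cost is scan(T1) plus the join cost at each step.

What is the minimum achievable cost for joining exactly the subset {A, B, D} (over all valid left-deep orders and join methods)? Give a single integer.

Selinger DP over subsets of {A,B,D}:
  {A}: scan cost=60, card=60
  {D}: scan cost=60, card=60
  {B}: scan cost=100, card=100
  {AD}: card=360; try (D,hash)→840, (A,hash)→840, (D,merge)→900, (A,merge)→900, (D,nl)→3660, (A,nl)→3660; best=840 via (D,hash)
  {BD}: card=1200; try (D,hash)→920, (B,merge)→1280, (D,merge)→1320, (B,hash)→1520, (B,nl_idx)→1680, (B,nl)→6060 …(+1); best=920 via (D,hash)
  {ABD}: card=7200; try (B,hash)→2600, (A,hash)→2840, (B,merge)→5240, (B,nl_idx)→10560, (A,merge)→15740, (B,nl)→36840 …(+1); best=2600 via (B,hash)

2600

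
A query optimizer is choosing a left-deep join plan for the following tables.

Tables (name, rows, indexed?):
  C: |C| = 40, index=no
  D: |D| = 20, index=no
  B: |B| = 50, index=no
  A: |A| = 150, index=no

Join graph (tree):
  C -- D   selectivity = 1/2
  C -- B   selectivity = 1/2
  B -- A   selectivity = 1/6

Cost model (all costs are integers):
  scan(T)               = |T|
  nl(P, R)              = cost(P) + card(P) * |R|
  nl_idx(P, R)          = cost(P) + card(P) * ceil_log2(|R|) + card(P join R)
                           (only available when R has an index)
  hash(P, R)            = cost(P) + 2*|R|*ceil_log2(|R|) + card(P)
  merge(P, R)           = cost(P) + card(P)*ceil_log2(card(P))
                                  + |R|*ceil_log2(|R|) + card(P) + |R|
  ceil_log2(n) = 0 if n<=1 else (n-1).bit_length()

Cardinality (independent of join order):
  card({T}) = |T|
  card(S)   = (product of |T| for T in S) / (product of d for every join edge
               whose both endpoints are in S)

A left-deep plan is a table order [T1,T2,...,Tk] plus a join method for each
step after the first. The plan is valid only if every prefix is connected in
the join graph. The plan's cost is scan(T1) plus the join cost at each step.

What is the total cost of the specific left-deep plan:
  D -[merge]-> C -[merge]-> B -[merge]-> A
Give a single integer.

156120

step 1: scan D: cost=20, card=20
step 2: join C via merge
    card(P join C) = 20*40/(2) = 400
    cost = 20 + 20*5 + 40*6 + 20 + 40 = 420
step 3: join B via merge
    card(P join B) = 400*50/(2) = 10000
    cost = 420 + 400*9 + 50*6 + 400 + 50 = 4770
step 4: join A via merge
    card(P join A) = 10000*150/(6) = 250000
    cost = 4770 + 10000*14 + 150*8 + 10000 + 150 = 156120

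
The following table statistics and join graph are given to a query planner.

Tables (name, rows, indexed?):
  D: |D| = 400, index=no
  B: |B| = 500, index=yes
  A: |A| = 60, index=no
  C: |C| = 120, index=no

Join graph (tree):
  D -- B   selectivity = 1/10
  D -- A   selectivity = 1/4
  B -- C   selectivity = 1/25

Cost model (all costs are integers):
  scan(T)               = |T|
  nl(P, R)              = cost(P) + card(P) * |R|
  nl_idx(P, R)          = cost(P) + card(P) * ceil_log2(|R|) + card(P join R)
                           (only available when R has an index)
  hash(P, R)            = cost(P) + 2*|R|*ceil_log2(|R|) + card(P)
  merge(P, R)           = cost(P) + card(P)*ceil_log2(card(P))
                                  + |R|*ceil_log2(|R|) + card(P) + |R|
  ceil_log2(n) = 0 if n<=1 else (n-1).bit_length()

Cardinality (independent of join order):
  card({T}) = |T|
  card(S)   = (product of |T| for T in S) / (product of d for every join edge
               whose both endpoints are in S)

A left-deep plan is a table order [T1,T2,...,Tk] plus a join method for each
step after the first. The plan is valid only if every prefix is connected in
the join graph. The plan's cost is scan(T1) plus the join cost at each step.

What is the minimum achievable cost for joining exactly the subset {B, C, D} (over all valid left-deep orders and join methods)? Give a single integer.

Selinger DP over subsets of {B,C,D}:
  {D}: scan cost=400, card=400
  {B}: scan cost=500, card=500
  {C}: scan cost=120, card=120
  {BD}: card=20000; try (D,hash)→8200, (B,merge)→9400, (D,merge)→9500, (B,hash)→9800, (B,nl_idx)→24000, (B,nl)→200400 …(+1); best=8200 via (D,hash)
  {BC}: card=2400; try (C,hash)→2680, (B,nl_idx)→3600, (B,merge)→6080, (C,merge)→6460, (B,hash)→9240, (B,nl)→60120 …(+1); best=2680 via (C,hash)
  {BCD}: card=96000; try (D,hash)→12280, (C,hash)→29880, (D,merge)→37880, (C,merge)→329160, (D,nl)→962680, (C,nl)→2408200; best=12280 via (D,hash)

12280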